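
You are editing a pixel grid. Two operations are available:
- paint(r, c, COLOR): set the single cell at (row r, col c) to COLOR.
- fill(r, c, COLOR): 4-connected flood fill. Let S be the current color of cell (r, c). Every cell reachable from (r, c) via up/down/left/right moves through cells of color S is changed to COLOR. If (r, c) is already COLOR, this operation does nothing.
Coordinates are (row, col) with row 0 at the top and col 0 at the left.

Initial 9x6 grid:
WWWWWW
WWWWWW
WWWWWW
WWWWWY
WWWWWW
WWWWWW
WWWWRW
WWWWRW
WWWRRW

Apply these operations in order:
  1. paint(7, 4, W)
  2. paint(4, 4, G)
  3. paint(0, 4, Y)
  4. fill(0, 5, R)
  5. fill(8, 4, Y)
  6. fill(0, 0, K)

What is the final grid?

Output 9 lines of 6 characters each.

After op 1 paint(7,4,W):
WWWWWW
WWWWWW
WWWWWW
WWWWWY
WWWWWW
WWWWWW
WWWWRW
WWWWWW
WWWRRW
After op 2 paint(4,4,G):
WWWWWW
WWWWWW
WWWWWW
WWWWWY
WWWWGW
WWWWWW
WWWWRW
WWWWWW
WWWRRW
After op 3 paint(0,4,Y):
WWWWYW
WWWWWW
WWWWWW
WWWWWY
WWWWGW
WWWWWW
WWWWRW
WWWWWW
WWWRRW
After op 4 fill(0,5,R) [48 cells changed]:
RRRRYR
RRRRRR
RRRRRR
RRRRRY
RRRRGR
RRRRRR
RRRRRR
RRRRRR
RRRRRR
After op 5 fill(8,4,Y) [51 cells changed]:
YYYYYY
YYYYYY
YYYYYY
YYYYYY
YYYYGY
YYYYYY
YYYYYY
YYYYYY
YYYYYY
After op 6 fill(0,0,K) [53 cells changed]:
KKKKKK
KKKKKK
KKKKKK
KKKKKK
KKKKGK
KKKKKK
KKKKKK
KKKKKK
KKKKKK

Answer: KKKKKK
KKKKKK
KKKKKK
KKKKKK
KKKKGK
KKKKKK
KKKKKK
KKKKKK
KKKKKK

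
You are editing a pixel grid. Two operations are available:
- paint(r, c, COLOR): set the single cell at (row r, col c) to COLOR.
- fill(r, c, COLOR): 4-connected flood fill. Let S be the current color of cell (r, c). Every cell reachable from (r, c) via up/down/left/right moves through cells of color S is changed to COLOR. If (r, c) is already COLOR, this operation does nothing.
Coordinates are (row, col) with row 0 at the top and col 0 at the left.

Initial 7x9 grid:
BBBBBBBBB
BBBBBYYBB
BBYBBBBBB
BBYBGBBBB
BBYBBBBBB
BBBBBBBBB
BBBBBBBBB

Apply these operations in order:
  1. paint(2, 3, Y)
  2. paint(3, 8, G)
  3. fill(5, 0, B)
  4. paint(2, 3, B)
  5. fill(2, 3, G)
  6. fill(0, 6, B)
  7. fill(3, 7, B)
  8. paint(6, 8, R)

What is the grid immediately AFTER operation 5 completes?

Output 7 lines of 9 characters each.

After op 1 paint(2,3,Y):
BBBBBBBBB
BBBBBYYBB
BBYYBBBBB
BBYBGBBBB
BBYBBBBBB
BBBBBBBBB
BBBBBBBBB
After op 2 paint(3,8,G):
BBBBBBBBB
BBBBBYYBB
BBYYBBBBB
BBYBGBBBG
BBYBBBBBB
BBBBBBBBB
BBBBBBBBB
After op 3 fill(5,0,B) [0 cells changed]:
BBBBBBBBB
BBBBBYYBB
BBYYBBBBB
BBYBGBBBG
BBYBBBBBB
BBBBBBBBB
BBBBBBBBB
After op 4 paint(2,3,B):
BBBBBBBBB
BBBBBYYBB
BBYBBBBBB
BBYBGBBBG
BBYBBBBBB
BBBBBBBBB
BBBBBBBBB
After op 5 fill(2,3,G) [56 cells changed]:
GGGGGGGGG
GGGGGYYGG
GGYGGGGGG
GGYGGGGGG
GGYGGGGGG
GGGGGGGGG
GGGGGGGGG

Answer: GGGGGGGGG
GGGGGYYGG
GGYGGGGGG
GGYGGGGGG
GGYGGGGGG
GGGGGGGGG
GGGGGGGGG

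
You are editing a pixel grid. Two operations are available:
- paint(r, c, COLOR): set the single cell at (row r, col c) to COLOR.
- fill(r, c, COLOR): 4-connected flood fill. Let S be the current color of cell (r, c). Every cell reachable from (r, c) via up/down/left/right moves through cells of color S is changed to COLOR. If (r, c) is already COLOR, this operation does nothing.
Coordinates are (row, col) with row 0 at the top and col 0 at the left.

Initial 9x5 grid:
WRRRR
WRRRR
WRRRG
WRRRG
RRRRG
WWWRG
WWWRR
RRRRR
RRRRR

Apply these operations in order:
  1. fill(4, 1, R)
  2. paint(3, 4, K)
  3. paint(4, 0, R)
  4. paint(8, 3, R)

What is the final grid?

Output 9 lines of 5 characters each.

Answer: WRRRR
WRRRR
WRRRG
WRRRK
RRRRG
WWWRG
WWWRR
RRRRR
RRRRR

Derivation:
After op 1 fill(4,1,R) [0 cells changed]:
WRRRR
WRRRR
WRRRG
WRRRG
RRRRG
WWWRG
WWWRR
RRRRR
RRRRR
After op 2 paint(3,4,K):
WRRRR
WRRRR
WRRRG
WRRRK
RRRRG
WWWRG
WWWRR
RRRRR
RRRRR
After op 3 paint(4,0,R):
WRRRR
WRRRR
WRRRG
WRRRK
RRRRG
WWWRG
WWWRR
RRRRR
RRRRR
After op 4 paint(8,3,R):
WRRRR
WRRRR
WRRRG
WRRRK
RRRRG
WWWRG
WWWRR
RRRRR
RRRRR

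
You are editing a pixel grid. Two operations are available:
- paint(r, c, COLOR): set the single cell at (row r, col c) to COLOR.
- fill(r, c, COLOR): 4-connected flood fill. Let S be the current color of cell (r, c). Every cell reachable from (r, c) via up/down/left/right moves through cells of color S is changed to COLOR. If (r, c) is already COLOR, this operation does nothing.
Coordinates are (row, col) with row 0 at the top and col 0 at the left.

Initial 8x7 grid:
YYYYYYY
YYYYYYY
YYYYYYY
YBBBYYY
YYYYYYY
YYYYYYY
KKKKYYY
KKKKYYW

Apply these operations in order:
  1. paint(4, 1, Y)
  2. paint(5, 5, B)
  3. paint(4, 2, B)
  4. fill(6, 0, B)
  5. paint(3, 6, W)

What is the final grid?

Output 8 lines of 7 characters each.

Answer: YYYYYYY
YYYYYYY
YYYYYYY
YBBBYYW
YYBYYYY
YYYYYBY
BBBBYYY
BBBBYYW

Derivation:
After op 1 paint(4,1,Y):
YYYYYYY
YYYYYYY
YYYYYYY
YBBBYYY
YYYYYYY
YYYYYYY
KKKKYYY
KKKKYYW
After op 2 paint(5,5,B):
YYYYYYY
YYYYYYY
YYYYYYY
YBBBYYY
YYYYYYY
YYYYYBY
KKKKYYY
KKKKYYW
After op 3 paint(4,2,B):
YYYYYYY
YYYYYYY
YYYYYYY
YBBBYYY
YYBYYYY
YYYYYBY
KKKKYYY
KKKKYYW
After op 4 fill(6,0,B) [8 cells changed]:
YYYYYYY
YYYYYYY
YYYYYYY
YBBBYYY
YYBYYYY
YYYYYBY
BBBBYYY
BBBBYYW
After op 5 paint(3,6,W):
YYYYYYY
YYYYYYY
YYYYYYY
YBBBYYW
YYBYYYY
YYYYYBY
BBBBYYY
BBBBYYW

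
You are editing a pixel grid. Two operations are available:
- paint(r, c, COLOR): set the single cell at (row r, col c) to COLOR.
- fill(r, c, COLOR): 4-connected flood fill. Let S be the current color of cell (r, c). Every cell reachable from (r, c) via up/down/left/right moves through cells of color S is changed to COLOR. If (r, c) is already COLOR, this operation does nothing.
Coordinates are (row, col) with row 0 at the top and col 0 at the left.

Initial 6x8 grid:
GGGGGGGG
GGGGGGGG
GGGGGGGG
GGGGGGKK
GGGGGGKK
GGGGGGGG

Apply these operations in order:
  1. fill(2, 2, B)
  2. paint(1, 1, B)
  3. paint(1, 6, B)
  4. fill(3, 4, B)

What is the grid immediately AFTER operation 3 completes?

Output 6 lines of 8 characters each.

Answer: BBBBBBBB
BBBBBBBB
BBBBBBBB
BBBBBBKK
BBBBBBKK
BBBBBBBB

Derivation:
After op 1 fill(2,2,B) [44 cells changed]:
BBBBBBBB
BBBBBBBB
BBBBBBBB
BBBBBBKK
BBBBBBKK
BBBBBBBB
After op 2 paint(1,1,B):
BBBBBBBB
BBBBBBBB
BBBBBBBB
BBBBBBKK
BBBBBBKK
BBBBBBBB
After op 3 paint(1,6,B):
BBBBBBBB
BBBBBBBB
BBBBBBBB
BBBBBBKK
BBBBBBKK
BBBBBBBB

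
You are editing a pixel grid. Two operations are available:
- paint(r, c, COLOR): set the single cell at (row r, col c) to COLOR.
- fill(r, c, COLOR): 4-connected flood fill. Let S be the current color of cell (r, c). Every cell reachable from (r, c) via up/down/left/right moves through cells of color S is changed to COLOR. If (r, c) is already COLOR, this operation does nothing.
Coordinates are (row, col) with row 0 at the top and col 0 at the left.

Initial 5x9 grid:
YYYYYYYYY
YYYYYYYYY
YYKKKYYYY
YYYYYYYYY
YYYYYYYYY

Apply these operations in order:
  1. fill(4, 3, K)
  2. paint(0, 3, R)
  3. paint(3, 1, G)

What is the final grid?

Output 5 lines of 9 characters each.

After op 1 fill(4,3,K) [42 cells changed]:
KKKKKKKKK
KKKKKKKKK
KKKKKKKKK
KKKKKKKKK
KKKKKKKKK
After op 2 paint(0,3,R):
KKKRKKKKK
KKKKKKKKK
KKKKKKKKK
KKKKKKKKK
KKKKKKKKK
After op 3 paint(3,1,G):
KKKRKKKKK
KKKKKKKKK
KKKKKKKKK
KGKKKKKKK
KKKKKKKKK

Answer: KKKRKKKKK
KKKKKKKKK
KKKKKKKKK
KGKKKKKKK
KKKKKKKKK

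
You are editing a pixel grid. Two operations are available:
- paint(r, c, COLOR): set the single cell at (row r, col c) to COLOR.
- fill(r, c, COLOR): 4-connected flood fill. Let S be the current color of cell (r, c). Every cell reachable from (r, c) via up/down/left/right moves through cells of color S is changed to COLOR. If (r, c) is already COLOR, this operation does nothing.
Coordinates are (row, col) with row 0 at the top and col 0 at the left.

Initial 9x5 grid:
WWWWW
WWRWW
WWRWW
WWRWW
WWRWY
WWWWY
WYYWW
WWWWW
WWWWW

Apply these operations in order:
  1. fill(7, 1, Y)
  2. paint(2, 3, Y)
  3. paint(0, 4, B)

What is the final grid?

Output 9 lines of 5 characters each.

Answer: YYYYB
YYRYY
YYRYY
YYRYY
YYRYY
YYYYY
YYYYY
YYYYY
YYYYY

Derivation:
After op 1 fill(7,1,Y) [37 cells changed]:
YYYYY
YYRYY
YYRYY
YYRYY
YYRYY
YYYYY
YYYYY
YYYYY
YYYYY
After op 2 paint(2,3,Y):
YYYYY
YYRYY
YYRYY
YYRYY
YYRYY
YYYYY
YYYYY
YYYYY
YYYYY
After op 3 paint(0,4,B):
YYYYB
YYRYY
YYRYY
YYRYY
YYRYY
YYYYY
YYYYY
YYYYY
YYYYY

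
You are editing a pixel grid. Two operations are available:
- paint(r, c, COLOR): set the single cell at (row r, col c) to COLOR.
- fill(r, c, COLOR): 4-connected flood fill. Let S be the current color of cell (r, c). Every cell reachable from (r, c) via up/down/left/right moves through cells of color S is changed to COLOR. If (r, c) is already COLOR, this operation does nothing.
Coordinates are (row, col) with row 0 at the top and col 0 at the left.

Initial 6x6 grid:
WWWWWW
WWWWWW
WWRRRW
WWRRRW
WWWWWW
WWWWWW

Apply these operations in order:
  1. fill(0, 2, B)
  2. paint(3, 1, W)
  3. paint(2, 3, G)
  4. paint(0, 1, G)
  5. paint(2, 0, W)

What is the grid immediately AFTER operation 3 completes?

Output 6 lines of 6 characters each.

After op 1 fill(0,2,B) [30 cells changed]:
BBBBBB
BBBBBB
BBRRRB
BBRRRB
BBBBBB
BBBBBB
After op 2 paint(3,1,W):
BBBBBB
BBBBBB
BBRRRB
BWRRRB
BBBBBB
BBBBBB
After op 3 paint(2,3,G):
BBBBBB
BBBBBB
BBRGRB
BWRRRB
BBBBBB
BBBBBB

Answer: BBBBBB
BBBBBB
BBRGRB
BWRRRB
BBBBBB
BBBBBB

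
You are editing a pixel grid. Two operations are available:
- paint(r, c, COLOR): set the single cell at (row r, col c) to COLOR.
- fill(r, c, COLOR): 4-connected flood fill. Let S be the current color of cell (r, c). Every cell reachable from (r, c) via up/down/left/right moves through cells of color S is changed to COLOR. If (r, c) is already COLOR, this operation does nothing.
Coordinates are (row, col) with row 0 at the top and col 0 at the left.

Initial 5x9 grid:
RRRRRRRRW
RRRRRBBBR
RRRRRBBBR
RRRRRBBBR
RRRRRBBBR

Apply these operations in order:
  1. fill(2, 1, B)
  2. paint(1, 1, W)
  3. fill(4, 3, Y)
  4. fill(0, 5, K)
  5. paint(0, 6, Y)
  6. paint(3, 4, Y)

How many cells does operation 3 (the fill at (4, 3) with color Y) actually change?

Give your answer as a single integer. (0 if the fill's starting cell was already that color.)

After op 1 fill(2,1,B) [28 cells changed]:
BBBBBBBBW
BBBBBBBBR
BBBBBBBBR
BBBBBBBBR
BBBBBBBBR
After op 2 paint(1,1,W):
BBBBBBBBW
BWBBBBBBR
BBBBBBBBR
BBBBBBBBR
BBBBBBBBR
After op 3 fill(4,3,Y) [39 cells changed]:
YYYYYYYYW
YWYYYYYYR
YYYYYYYYR
YYYYYYYYR
YYYYYYYYR

Answer: 39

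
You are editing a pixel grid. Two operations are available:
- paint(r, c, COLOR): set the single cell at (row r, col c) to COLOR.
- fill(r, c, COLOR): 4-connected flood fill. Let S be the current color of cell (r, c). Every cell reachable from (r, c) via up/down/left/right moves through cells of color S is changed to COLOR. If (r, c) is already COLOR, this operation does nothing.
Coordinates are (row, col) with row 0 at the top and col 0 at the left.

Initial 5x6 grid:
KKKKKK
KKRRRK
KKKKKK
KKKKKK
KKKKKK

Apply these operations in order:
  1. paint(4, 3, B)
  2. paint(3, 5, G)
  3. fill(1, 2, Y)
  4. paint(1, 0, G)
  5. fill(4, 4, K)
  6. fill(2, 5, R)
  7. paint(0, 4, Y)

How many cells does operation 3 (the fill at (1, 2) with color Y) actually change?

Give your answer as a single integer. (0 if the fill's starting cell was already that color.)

Answer: 3

Derivation:
After op 1 paint(4,3,B):
KKKKKK
KKRRRK
KKKKKK
KKKKKK
KKKBKK
After op 2 paint(3,5,G):
KKKKKK
KKRRRK
KKKKKK
KKKKKG
KKKBKK
After op 3 fill(1,2,Y) [3 cells changed]:
KKKKKK
KKYYYK
KKKKKK
KKKKKG
KKKBKK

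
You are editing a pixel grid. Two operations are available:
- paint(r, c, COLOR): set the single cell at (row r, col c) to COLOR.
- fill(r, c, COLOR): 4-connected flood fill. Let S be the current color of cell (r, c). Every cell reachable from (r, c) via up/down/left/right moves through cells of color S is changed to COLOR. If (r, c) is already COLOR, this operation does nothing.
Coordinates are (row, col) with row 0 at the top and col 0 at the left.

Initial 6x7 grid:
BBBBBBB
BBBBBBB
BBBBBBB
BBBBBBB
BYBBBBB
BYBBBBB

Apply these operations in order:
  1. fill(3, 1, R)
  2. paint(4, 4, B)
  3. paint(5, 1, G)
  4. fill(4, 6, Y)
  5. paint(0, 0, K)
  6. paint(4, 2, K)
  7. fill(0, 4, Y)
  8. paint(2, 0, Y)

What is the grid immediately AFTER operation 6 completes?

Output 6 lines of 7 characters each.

Answer: KYYYYYY
YYYYYYY
YYYYYYY
YYYYYYY
YYKYBYY
YGYYYYY

Derivation:
After op 1 fill(3,1,R) [40 cells changed]:
RRRRRRR
RRRRRRR
RRRRRRR
RRRRRRR
RYRRRRR
RYRRRRR
After op 2 paint(4,4,B):
RRRRRRR
RRRRRRR
RRRRRRR
RRRRRRR
RYRRBRR
RYRRRRR
After op 3 paint(5,1,G):
RRRRRRR
RRRRRRR
RRRRRRR
RRRRRRR
RYRRBRR
RGRRRRR
After op 4 fill(4,6,Y) [39 cells changed]:
YYYYYYY
YYYYYYY
YYYYYYY
YYYYYYY
YYYYBYY
YGYYYYY
After op 5 paint(0,0,K):
KYYYYYY
YYYYYYY
YYYYYYY
YYYYYYY
YYYYBYY
YGYYYYY
After op 6 paint(4,2,K):
KYYYYYY
YYYYYYY
YYYYYYY
YYYYYYY
YYKYBYY
YGYYYYY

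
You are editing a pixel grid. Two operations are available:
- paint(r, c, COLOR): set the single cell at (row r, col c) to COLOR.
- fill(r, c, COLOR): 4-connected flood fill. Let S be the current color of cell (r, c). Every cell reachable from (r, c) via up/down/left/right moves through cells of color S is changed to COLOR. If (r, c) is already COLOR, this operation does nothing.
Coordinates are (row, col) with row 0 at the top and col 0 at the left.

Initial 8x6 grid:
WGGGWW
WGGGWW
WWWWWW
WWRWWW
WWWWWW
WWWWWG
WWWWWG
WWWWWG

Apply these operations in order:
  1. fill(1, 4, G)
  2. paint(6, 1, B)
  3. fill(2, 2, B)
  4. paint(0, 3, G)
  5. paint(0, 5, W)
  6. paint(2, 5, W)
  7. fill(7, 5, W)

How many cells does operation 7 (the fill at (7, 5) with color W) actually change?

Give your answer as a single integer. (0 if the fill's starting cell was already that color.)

After op 1 fill(1,4,G) [38 cells changed]:
GGGGGG
GGGGGG
GGGGGG
GGRGGG
GGGGGG
GGGGGG
GGGGGG
GGGGGG
After op 2 paint(6,1,B):
GGGGGG
GGGGGG
GGGGGG
GGRGGG
GGGGGG
GGGGGG
GBGGGG
GGGGGG
After op 3 fill(2,2,B) [46 cells changed]:
BBBBBB
BBBBBB
BBBBBB
BBRBBB
BBBBBB
BBBBBB
BBBBBB
BBBBBB
After op 4 paint(0,3,G):
BBBGBB
BBBBBB
BBBBBB
BBRBBB
BBBBBB
BBBBBB
BBBBBB
BBBBBB
After op 5 paint(0,5,W):
BBBGBW
BBBBBB
BBBBBB
BBRBBB
BBBBBB
BBBBBB
BBBBBB
BBBBBB
After op 6 paint(2,5,W):
BBBGBW
BBBBBB
BBBBBW
BBRBBB
BBBBBB
BBBBBB
BBBBBB
BBBBBB
After op 7 fill(7,5,W) [44 cells changed]:
WWWGWW
WWWWWW
WWWWWW
WWRWWW
WWWWWW
WWWWWW
WWWWWW
WWWWWW

Answer: 44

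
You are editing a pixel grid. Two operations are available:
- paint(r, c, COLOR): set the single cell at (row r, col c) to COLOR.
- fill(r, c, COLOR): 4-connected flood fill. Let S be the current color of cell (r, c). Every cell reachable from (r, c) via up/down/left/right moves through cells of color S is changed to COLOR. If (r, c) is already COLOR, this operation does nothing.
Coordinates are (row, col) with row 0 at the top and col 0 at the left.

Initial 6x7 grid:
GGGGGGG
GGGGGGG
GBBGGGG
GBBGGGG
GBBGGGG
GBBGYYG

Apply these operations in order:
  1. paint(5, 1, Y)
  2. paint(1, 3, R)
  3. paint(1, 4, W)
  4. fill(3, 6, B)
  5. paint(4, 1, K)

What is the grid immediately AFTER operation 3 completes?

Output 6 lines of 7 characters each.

Answer: GGGGGGG
GGGRWGG
GBBGGGG
GBBGGGG
GBBGGGG
GYBGYYG

Derivation:
After op 1 paint(5,1,Y):
GGGGGGG
GGGGGGG
GBBGGGG
GBBGGGG
GBBGGGG
GYBGYYG
After op 2 paint(1,3,R):
GGGGGGG
GGGRGGG
GBBGGGG
GBBGGGG
GBBGGGG
GYBGYYG
After op 3 paint(1,4,W):
GGGGGGG
GGGRWGG
GBBGGGG
GBBGGGG
GBBGGGG
GYBGYYG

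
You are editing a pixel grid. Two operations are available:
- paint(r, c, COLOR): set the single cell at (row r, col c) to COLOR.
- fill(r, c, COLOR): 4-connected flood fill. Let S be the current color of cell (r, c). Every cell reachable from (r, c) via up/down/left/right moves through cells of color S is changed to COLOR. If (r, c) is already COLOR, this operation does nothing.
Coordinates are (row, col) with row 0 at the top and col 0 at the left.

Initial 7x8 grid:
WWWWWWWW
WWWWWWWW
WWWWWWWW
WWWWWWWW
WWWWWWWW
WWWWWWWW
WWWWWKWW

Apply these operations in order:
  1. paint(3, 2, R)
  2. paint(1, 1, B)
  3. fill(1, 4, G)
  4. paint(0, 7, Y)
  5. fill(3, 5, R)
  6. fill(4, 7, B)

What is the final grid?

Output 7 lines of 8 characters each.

After op 1 paint(3,2,R):
WWWWWWWW
WWWWWWWW
WWWWWWWW
WWRWWWWW
WWWWWWWW
WWWWWWWW
WWWWWKWW
After op 2 paint(1,1,B):
WWWWWWWW
WBWWWWWW
WWWWWWWW
WWRWWWWW
WWWWWWWW
WWWWWWWW
WWWWWKWW
After op 3 fill(1,4,G) [53 cells changed]:
GGGGGGGG
GBGGGGGG
GGGGGGGG
GGRGGGGG
GGGGGGGG
GGGGGGGG
GGGGGKGG
After op 4 paint(0,7,Y):
GGGGGGGY
GBGGGGGG
GGGGGGGG
GGRGGGGG
GGGGGGGG
GGGGGGGG
GGGGGKGG
After op 5 fill(3,5,R) [52 cells changed]:
RRRRRRRY
RBRRRRRR
RRRRRRRR
RRRRRRRR
RRRRRRRR
RRRRRRRR
RRRRRKRR
After op 6 fill(4,7,B) [53 cells changed]:
BBBBBBBY
BBBBBBBB
BBBBBBBB
BBBBBBBB
BBBBBBBB
BBBBBBBB
BBBBBKBB

Answer: BBBBBBBY
BBBBBBBB
BBBBBBBB
BBBBBBBB
BBBBBBBB
BBBBBBBB
BBBBBKBB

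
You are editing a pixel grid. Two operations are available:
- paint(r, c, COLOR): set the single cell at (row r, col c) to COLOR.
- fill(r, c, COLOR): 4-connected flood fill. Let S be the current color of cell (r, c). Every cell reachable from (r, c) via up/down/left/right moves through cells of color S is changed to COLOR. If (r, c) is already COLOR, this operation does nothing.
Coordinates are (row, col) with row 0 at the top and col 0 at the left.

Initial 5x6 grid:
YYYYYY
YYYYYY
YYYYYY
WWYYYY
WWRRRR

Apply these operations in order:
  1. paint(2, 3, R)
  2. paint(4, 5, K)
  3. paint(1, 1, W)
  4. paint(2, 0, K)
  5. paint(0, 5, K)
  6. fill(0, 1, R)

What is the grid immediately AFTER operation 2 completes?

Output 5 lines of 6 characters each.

After op 1 paint(2,3,R):
YYYYYY
YYYYYY
YYYRYY
WWYYYY
WWRRRR
After op 2 paint(4,5,K):
YYYYYY
YYYYYY
YYYRYY
WWYYYY
WWRRRK

Answer: YYYYYY
YYYYYY
YYYRYY
WWYYYY
WWRRRK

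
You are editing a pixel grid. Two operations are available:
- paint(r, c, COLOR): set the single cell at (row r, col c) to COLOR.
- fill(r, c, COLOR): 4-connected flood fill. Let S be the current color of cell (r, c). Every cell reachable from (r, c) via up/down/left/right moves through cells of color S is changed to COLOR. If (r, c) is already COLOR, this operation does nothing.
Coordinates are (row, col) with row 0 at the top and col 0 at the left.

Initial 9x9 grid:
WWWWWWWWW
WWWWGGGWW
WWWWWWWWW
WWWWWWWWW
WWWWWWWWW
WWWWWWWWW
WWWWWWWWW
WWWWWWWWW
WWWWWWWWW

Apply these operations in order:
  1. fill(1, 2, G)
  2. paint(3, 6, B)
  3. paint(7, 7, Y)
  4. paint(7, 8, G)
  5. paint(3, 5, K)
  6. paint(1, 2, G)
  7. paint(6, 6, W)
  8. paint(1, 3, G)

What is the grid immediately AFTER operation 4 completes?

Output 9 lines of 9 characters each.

After op 1 fill(1,2,G) [78 cells changed]:
GGGGGGGGG
GGGGGGGGG
GGGGGGGGG
GGGGGGGGG
GGGGGGGGG
GGGGGGGGG
GGGGGGGGG
GGGGGGGGG
GGGGGGGGG
After op 2 paint(3,6,B):
GGGGGGGGG
GGGGGGGGG
GGGGGGGGG
GGGGGGBGG
GGGGGGGGG
GGGGGGGGG
GGGGGGGGG
GGGGGGGGG
GGGGGGGGG
After op 3 paint(7,7,Y):
GGGGGGGGG
GGGGGGGGG
GGGGGGGGG
GGGGGGBGG
GGGGGGGGG
GGGGGGGGG
GGGGGGGGG
GGGGGGGYG
GGGGGGGGG
After op 4 paint(7,8,G):
GGGGGGGGG
GGGGGGGGG
GGGGGGGGG
GGGGGGBGG
GGGGGGGGG
GGGGGGGGG
GGGGGGGGG
GGGGGGGYG
GGGGGGGGG

Answer: GGGGGGGGG
GGGGGGGGG
GGGGGGGGG
GGGGGGBGG
GGGGGGGGG
GGGGGGGGG
GGGGGGGGG
GGGGGGGYG
GGGGGGGGG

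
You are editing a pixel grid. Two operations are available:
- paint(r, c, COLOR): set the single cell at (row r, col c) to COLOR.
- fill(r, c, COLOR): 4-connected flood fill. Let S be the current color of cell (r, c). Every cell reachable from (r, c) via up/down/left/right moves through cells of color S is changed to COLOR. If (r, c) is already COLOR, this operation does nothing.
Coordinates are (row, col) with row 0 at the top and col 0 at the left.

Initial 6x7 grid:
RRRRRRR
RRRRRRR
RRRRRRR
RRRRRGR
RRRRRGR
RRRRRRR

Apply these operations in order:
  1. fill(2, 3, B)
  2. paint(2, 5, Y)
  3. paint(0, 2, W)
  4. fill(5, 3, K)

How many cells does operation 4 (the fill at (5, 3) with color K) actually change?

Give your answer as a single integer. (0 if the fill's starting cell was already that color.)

Answer: 38

Derivation:
After op 1 fill(2,3,B) [40 cells changed]:
BBBBBBB
BBBBBBB
BBBBBBB
BBBBBGB
BBBBBGB
BBBBBBB
After op 2 paint(2,5,Y):
BBBBBBB
BBBBBBB
BBBBBYB
BBBBBGB
BBBBBGB
BBBBBBB
After op 3 paint(0,2,W):
BBWBBBB
BBBBBBB
BBBBBYB
BBBBBGB
BBBBBGB
BBBBBBB
After op 4 fill(5,3,K) [38 cells changed]:
KKWKKKK
KKKKKKK
KKKKKYK
KKKKKGK
KKKKKGK
KKKKKKK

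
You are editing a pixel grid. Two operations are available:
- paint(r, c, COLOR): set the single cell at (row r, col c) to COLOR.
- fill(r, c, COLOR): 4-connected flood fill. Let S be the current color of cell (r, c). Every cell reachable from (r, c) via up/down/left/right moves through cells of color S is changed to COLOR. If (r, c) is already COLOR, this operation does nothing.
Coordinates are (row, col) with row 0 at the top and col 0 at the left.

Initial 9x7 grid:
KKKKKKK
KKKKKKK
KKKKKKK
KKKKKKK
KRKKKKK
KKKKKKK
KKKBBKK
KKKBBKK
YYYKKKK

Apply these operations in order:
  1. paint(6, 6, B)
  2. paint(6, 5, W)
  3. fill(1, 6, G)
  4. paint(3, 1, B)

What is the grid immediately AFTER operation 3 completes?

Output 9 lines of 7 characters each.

After op 1 paint(6,6,B):
KKKKKKK
KKKKKKK
KKKKKKK
KKKKKKK
KRKKKKK
KKKKKKK
KKKBBKB
KKKBBKK
YYYKKKK
After op 2 paint(6,5,W):
KKKKKKK
KKKKKKK
KKKKKKK
KKKKKKK
KRKKKKK
KKKKKKK
KKKBBWB
KKKBBKK
YYYKKKK
After op 3 fill(1,6,G) [47 cells changed]:
GGGGGGG
GGGGGGG
GGGGGGG
GGGGGGG
GRGGGGG
GGGGGGG
GGGBBWB
GGGBBKK
YYYKKKK

Answer: GGGGGGG
GGGGGGG
GGGGGGG
GGGGGGG
GRGGGGG
GGGGGGG
GGGBBWB
GGGBBKK
YYYKKKK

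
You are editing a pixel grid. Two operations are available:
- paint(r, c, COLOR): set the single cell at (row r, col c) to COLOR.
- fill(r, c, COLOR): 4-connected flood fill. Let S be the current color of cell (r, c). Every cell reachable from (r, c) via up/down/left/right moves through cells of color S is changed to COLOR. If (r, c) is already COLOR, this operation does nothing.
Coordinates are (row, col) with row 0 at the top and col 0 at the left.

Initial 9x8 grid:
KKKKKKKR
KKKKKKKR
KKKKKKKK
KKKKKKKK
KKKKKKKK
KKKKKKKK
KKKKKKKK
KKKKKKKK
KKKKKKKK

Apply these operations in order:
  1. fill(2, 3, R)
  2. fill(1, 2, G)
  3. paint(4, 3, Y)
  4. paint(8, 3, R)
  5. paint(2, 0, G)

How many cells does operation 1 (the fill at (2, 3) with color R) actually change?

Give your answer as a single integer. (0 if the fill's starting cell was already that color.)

Answer: 70

Derivation:
After op 1 fill(2,3,R) [70 cells changed]:
RRRRRRRR
RRRRRRRR
RRRRRRRR
RRRRRRRR
RRRRRRRR
RRRRRRRR
RRRRRRRR
RRRRRRRR
RRRRRRRR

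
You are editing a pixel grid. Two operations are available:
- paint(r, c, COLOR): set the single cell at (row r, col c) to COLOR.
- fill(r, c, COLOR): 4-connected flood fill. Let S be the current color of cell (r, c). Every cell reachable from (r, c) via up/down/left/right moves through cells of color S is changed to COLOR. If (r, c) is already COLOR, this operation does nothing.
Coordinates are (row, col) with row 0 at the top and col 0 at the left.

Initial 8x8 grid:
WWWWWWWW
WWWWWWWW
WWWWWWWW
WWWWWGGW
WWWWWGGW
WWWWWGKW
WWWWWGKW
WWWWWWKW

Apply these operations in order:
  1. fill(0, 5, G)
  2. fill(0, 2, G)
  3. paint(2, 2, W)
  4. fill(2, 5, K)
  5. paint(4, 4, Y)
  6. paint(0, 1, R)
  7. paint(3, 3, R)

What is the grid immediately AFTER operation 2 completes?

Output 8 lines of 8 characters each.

Answer: GGGGGGGG
GGGGGGGG
GGGGGGGG
GGGGGGGG
GGGGGGGG
GGGGGGKG
GGGGGGKG
GGGGGGKG

Derivation:
After op 1 fill(0,5,G) [55 cells changed]:
GGGGGGGG
GGGGGGGG
GGGGGGGG
GGGGGGGG
GGGGGGGG
GGGGGGKG
GGGGGGKG
GGGGGGKG
After op 2 fill(0,2,G) [0 cells changed]:
GGGGGGGG
GGGGGGGG
GGGGGGGG
GGGGGGGG
GGGGGGGG
GGGGGGKG
GGGGGGKG
GGGGGGKG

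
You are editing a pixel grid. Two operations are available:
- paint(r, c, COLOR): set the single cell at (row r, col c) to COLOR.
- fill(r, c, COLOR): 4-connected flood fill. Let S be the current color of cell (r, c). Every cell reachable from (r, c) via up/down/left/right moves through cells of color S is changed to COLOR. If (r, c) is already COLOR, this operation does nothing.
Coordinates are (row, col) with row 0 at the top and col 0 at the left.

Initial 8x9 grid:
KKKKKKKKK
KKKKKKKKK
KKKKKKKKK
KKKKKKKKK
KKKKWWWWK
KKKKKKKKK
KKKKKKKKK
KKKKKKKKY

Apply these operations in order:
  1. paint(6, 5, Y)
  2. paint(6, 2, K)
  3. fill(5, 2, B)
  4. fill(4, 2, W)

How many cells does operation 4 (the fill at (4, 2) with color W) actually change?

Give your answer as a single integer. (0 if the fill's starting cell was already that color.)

After op 1 paint(6,5,Y):
KKKKKKKKK
KKKKKKKKK
KKKKKKKKK
KKKKKKKKK
KKKKWWWWK
KKKKKKKKK
KKKKKYKKK
KKKKKKKKY
After op 2 paint(6,2,K):
KKKKKKKKK
KKKKKKKKK
KKKKKKKKK
KKKKKKKKK
KKKKWWWWK
KKKKKKKKK
KKKKKYKKK
KKKKKKKKY
After op 3 fill(5,2,B) [66 cells changed]:
BBBBBBBBB
BBBBBBBBB
BBBBBBBBB
BBBBBBBBB
BBBBWWWWB
BBBBBBBBB
BBBBBYBBB
BBBBBBBBY
After op 4 fill(4,2,W) [66 cells changed]:
WWWWWWWWW
WWWWWWWWW
WWWWWWWWW
WWWWWWWWW
WWWWWWWWW
WWWWWWWWW
WWWWWYWWW
WWWWWWWWY

Answer: 66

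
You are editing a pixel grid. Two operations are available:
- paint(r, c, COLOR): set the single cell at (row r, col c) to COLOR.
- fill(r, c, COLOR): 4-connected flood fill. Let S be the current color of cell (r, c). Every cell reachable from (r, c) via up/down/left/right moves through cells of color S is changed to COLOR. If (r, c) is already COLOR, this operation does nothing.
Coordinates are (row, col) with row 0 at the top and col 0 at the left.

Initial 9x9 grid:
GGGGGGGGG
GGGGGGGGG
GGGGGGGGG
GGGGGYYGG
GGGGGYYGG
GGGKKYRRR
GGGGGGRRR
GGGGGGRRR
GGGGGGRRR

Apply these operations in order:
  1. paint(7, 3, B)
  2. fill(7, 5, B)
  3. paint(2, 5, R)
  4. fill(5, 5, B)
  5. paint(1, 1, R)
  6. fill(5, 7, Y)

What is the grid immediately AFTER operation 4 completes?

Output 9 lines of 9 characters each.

After op 1 paint(7,3,B):
GGGGGGGGG
GGGGGGGGG
GGGGGGGGG
GGGGGYYGG
GGGGGYYGG
GGGKKYRRR
GGGGGGRRR
GGGBGGRRR
GGGGGGRRR
After op 2 fill(7,5,B) [61 cells changed]:
BBBBBBBBB
BBBBBBBBB
BBBBBBBBB
BBBBBYYBB
BBBBBYYBB
BBBKKYRRR
BBBBBBRRR
BBBBBBRRR
BBBBBBRRR
After op 3 paint(2,5,R):
BBBBBBBBB
BBBBBBBBB
BBBBBRBBB
BBBBBYYBB
BBBBBYYBB
BBBKKYRRR
BBBBBBRRR
BBBBBBRRR
BBBBBBRRR
After op 4 fill(5,5,B) [5 cells changed]:
BBBBBBBBB
BBBBBBBBB
BBBBBRBBB
BBBBBBBBB
BBBBBBBBB
BBBKKBRRR
BBBBBBRRR
BBBBBBRRR
BBBBBBRRR

Answer: BBBBBBBBB
BBBBBBBBB
BBBBBRBBB
BBBBBBBBB
BBBBBBBBB
BBBKKBRRR
BBBBBBRRR
BBBBBBRRR
BBBBBBRRR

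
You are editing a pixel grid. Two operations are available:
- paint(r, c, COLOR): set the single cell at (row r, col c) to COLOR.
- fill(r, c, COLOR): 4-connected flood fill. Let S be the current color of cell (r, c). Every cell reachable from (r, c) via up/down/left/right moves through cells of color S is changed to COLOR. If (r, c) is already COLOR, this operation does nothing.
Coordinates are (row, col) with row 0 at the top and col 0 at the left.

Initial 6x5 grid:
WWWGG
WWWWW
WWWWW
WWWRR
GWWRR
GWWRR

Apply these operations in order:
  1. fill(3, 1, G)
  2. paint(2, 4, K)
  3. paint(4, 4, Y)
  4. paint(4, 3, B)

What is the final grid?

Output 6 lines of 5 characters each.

Answer: GGGGG
GGGGG
GGGGK
GGGRR
GGGBY
GGGRR

Derivation:
After op 1 fill(3,1,G) [20 cells changed]:
GGGGG
GGGGG
GGGGG
GGGRR
GGGRR
GGGRR
After op 2 paint(2,4,K):
GGGGG
GGGGG
GGGGK
GGGRR
GGGRR
GGGRR
After op 3 paint(4,4,Y):
GGGGG
GGGGG
GGGGK
GGGRR
GGGRY
GGGRR
After op 4 paint(4,3,B):
GGGGG
GGGGG
GGGGK
GGGRR
GGGBY
GGGRR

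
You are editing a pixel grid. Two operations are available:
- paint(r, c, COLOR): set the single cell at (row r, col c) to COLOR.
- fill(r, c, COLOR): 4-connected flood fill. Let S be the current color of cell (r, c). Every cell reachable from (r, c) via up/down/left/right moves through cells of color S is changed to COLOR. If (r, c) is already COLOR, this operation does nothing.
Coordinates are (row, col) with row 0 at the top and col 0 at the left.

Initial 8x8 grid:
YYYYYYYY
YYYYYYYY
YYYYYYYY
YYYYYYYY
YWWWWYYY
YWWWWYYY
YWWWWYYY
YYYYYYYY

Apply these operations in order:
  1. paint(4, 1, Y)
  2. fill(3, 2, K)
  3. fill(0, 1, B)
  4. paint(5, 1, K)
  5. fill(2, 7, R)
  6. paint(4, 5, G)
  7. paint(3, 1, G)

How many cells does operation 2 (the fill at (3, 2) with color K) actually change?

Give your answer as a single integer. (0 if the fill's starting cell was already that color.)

Answer: 53

Derivation:
After op 1 paint(4,1,Y):
YYYYYYYY
YYYYYYYY
YYYYYYYY
YYYYYYYY
YYWWWYYY
YWWWWYYY
YWWWWYYY
YYYYYYYY
After op 2 fill(3,2,K) [53 cells changed]:
KKKKKKKK
KKKKKKKK
KKKKKKKK
KKKKKKKK
KKWWWKKK
KWWWWKKK
KWWWWKKK
KKKKKKKK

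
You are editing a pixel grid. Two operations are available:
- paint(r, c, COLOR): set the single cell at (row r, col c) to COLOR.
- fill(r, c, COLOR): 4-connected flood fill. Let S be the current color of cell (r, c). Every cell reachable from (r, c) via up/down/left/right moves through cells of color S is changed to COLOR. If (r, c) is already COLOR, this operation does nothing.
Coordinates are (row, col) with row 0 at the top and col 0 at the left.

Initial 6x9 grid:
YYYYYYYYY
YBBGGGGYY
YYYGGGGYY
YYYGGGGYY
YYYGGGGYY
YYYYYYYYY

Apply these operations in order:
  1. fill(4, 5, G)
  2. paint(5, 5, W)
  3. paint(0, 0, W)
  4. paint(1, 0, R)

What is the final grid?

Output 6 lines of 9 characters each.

Answer: WYYYYYYYY
RBBGGGGYY
YYYGGGGYY
YYYGGGGYY
YYYGGGGYY
YYYYYWYYY

Derivation:
After op 1 fill(4,5,G) [0 cells changed]:
YYYYYYYYY
YBBGGGGYY
YYYGGGGYY
YYYGGGGYY
YYYGGGGYY
YYYYYYYYY
After op 2 paint(5,5,W):
YYYYYYYYY
YBBGGGGYY
YYYGGGGYY
YYYGGGGYY
YYYGGGGYY
YYYYYWYYY
After op 3 paint(0,0,W):
WYYYYYYYY
YBBGGGGYY
YYYGGGGYY
YYYGGGGYY
YYYGGGGYY
YYYYYWYYY
After op 4 paint(1,0,R):
WYYYYYYYY
RBBGGGGYY
YYYGGGGYY
YYYGGGGYY
YYYGGGGYY
YYYYYWYYY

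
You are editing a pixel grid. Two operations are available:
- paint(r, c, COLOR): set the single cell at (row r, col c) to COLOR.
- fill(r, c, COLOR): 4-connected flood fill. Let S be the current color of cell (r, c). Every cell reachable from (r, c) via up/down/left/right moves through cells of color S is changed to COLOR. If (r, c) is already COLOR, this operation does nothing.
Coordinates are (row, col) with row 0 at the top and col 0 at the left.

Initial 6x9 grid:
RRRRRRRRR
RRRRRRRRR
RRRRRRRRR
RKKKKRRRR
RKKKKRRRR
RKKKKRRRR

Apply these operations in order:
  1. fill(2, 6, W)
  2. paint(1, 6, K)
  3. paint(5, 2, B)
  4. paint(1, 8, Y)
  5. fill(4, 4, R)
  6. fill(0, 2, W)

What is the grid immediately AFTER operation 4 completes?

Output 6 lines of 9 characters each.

After op 1 fill(2,6,W) [42 cells changed]:
WWWWWWWWW
WWWWWWWWW
WWWWWWWWW
WKKKKWWWW
WKKKKWWWW
WKKKKWWWW
After op 2 paint(1,6,K):
WWWWWWWWW
WWWWWWKWW
WWWWWWWWW
WKKKKWWWW
WKKKKWWWW
WKKKKWWWW
After op 3 paint(5,2,B):
WWWWWWWWW
WWWWWWKWW
WWWWWWWWW
WKKKKWWWW
WKKKKWWWW
WKBKKWWWW
After op 4 paint(1,8,Y):
WWWWWWWWW
WWWWWWKWY
WWWWWWWWW
WKKKKWWWW
WKKKKWWWW
WKBKKWWWW

Answer: WWWWWWWWW
WWWWWWKWY
WWWWWWWWW
WKKKKWWWW
WKKKKWWWW
WKBKKWWWW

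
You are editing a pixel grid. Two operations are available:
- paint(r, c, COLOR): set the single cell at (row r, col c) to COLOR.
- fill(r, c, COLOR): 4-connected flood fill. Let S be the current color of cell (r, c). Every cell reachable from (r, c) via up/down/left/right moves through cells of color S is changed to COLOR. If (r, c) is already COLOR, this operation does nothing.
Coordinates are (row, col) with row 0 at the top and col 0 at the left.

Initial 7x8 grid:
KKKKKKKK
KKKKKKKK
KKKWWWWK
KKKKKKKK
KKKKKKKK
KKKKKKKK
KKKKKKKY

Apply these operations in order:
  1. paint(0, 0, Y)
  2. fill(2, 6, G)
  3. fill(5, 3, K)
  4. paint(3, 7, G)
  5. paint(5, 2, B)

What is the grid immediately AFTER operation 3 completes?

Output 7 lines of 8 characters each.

After op 1 paint(0,0,Y):
YKKKKKKK
KKKKKKKK
KKKWWWWK
KKKKKKKK
KKKKKKKK
KKKKKKKK
KKKKKKKY
After op 2 fill(2,6,G) [4 cells changed]:
YKKKKKKK
KKKKKKKK
KKKGGGGK
KKKKKKKK
KKKKKKKK
KKKKKKKK
KKKKKKKY
After op 3 fill(5,3,K) [0 cells changed]:
YKKKKKKK
KKKKKKKK
KKKGGGGK
KKKKKKKK
KKKKKKKK
KKKKKKKK
KKKKKKKY

Answer: YKKKKKKK
KKKKKKKK
KKKGGGGK
KKKKKKKK
KKKKKKKK
KKKKKKKK
KKKKKKKY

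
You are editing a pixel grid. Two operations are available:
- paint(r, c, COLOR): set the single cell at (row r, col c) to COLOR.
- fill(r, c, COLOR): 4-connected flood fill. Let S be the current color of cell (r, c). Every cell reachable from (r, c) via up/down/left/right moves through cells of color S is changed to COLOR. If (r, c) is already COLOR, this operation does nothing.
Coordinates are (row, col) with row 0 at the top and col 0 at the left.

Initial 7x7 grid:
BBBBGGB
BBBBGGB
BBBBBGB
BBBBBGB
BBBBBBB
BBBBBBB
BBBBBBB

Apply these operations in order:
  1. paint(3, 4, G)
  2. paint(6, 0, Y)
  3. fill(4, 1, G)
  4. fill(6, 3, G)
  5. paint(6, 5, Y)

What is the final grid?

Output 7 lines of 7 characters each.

Answer: GGGGGGG
GGGGGGG
GGGGGGG
GGGGGGG
GGGGGGG
GGGGGGG
YGGGGYG

Derivation:
After op 1 paint(3,4,G):
BBBBGGB
BBBBGGB
BBBBBGB
BBBBGGB
BBBBBBB
BBBBBBB
BBBBBBB
After op 2 paint(6,0,Y):
BBBBGGB
BBBBGGB
BBBBBGB
BBBBGGB
BBBBBBB
BBBBBBB
YBBBBBB
After op 3 fill(4,1,G) [41 cells changed]:
GGGGGGG
GGGGGGG
GGGGGGG
GGGGGGG
GGGGGGG
GGGGGGG
YGGGGGG
After op 4 fill(6,3,G) [0 cells changed]:
GGGGGGG
GGGGGGG
GGGGGGG
GGGGGGG
GGGGGGG
GGGGGGG
YGGGGGG
After op 5 paint(6,5,Y):
GGGGGGG
GGGGGGG
GGGGGGG
GGGGGGG
GGGGGGG
GGGGGGG
YGGGGYG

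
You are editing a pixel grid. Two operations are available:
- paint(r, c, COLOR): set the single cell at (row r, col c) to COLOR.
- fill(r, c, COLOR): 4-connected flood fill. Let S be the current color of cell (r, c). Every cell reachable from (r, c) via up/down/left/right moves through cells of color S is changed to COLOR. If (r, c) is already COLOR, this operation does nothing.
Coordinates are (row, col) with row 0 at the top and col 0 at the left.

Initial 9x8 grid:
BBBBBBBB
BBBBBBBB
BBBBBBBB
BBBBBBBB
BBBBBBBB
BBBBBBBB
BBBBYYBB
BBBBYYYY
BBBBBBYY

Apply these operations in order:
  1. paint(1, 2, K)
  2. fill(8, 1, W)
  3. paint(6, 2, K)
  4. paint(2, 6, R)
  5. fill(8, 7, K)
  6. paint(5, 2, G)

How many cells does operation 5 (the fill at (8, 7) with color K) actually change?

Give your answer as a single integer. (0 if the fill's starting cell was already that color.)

After op 1 paint(1,2,K):
BBBBBBBB
BBKBBBBB
BBBBBBBB
BBBBBBBB
BBBBBBBB
BBBBBBBB
BBBBYYBB
BBBBYYYY
BBBBBBYY
After op 2 fill(8,1,W) [63 cells changed]:
WWWWWWWW
WWKWWWWW
WWWWWWWW
WWWWWWWW
WWWWWWWW
WWWWWWWW
WWWWYYWW
WWWWYYYY
WWWWWWYY
After op 3 paint(6,2,K):
WWWWWWWW
WWKWWWWW
WWWWWWWW
WWWWWWWW
WWWWWWWW
WWWWWWWW
WWKWYYWW
WWWWYYYY
WWWWWWYY
After op 4 paint(2,6,R):
WWWWWWWW
WWKWWWWW
WWWWWWRW
WWWWWWWW
WWWWWWWW
WWWWWWWW
WWKWYYWW
WWWWYYYY
WWWWWWYY
After op 5 fill(8,7,K) [8 cells changed]:
WWWWWWWW
WWKWWWWW
WWWWWWRW
WWWWWWWW
WWWWWWWW
WWWWWWWW
WWKWKKWW
WWWWKKKK
WWWWWWKK

Answer: 8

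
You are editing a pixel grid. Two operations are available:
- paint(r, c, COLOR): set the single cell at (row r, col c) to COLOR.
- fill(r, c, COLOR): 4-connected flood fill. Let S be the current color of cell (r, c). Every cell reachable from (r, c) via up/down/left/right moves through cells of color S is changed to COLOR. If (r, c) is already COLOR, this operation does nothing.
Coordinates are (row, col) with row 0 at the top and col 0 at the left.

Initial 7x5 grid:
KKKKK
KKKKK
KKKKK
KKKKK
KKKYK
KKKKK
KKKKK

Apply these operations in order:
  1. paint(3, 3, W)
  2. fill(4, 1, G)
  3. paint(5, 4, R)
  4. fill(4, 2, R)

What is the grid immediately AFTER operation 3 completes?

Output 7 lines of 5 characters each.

Answer: GGGGG
GGGGG
GGGGG
GGGWG
GGGYG
GGGGR
GGGGG

Derivation:
After op 1 paint(3,3,W):
KKKKK
KKKKK
KKKKK
KKKWK
KKKYK
KKKKK
KKKKK
After op 2 fill(4,1,G) [33 cells changed]:
GGGGG
GGGGG
GGGGG
GGGWG
GGGYG
GGGGG
GGGGG
After op 3 paint(5,4,R):
GGGGG
GGGGG
GGGGG
GGGWG
GGGYG
GGGGR
GGGGG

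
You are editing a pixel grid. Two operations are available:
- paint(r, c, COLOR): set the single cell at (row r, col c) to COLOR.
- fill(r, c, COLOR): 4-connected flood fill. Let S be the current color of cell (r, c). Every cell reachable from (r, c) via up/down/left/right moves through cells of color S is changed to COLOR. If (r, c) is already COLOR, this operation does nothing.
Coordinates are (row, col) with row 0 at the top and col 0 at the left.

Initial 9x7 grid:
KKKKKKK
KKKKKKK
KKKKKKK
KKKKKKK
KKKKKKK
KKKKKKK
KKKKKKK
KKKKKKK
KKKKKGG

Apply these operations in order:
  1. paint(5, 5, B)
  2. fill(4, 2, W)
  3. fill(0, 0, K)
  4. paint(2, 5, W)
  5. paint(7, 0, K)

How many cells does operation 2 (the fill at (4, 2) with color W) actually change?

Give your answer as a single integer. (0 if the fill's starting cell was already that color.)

After op 1 paint(5,5,B):
KKKKKKK
KKKKKKK
KKKKKKK
KKKKKKK
KKKKKKK
KKKKKBK
KKKKKKK
KKKKKKK
KKKKKGG
After op 2 fill(4,2,W) [60 cells changed]:
WWWWWWW
WWWWWWW
WWWWWWW
WWWWWWW
WWWWWWW
WWWWWBW
WWWWWWW
WWWWWWW
WWWWWGG

Answer: 60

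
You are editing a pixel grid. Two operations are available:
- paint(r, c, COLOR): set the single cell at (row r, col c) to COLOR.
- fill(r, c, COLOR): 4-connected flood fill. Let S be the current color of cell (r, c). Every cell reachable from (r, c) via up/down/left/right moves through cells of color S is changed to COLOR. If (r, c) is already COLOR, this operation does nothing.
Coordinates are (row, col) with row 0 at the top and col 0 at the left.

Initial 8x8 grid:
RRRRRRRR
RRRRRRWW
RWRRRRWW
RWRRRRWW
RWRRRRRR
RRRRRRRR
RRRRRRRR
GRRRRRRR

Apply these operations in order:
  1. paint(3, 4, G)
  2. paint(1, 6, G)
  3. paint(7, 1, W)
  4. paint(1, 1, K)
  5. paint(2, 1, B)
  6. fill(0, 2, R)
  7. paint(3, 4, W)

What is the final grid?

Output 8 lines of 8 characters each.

After op 1 paint(3,4,G):
RRRRRRRR
RRRRRRWW
RWRRRRWW
RWRRGRWW
RWRRRRRR
RRRRRRRR
RRRRRRRR
GRRRRRRR
After op 2 paint(1,6,G):
RRRRRRRR
RRRRRRGW
RWRRRRWW
RWRRGRWW
RWRRRRRR
RRRRRRRR
RRRRRRRR
GRRRRRRR
After op 3 paint(7,1,W):
RRRRRRRR
RRRRRRGW
RWRRRRWW
RWRRGRWW
RWRRRRRR
RRRRRRRR
RRRRRRRR
GWRRRRRR
After op 4 paint(1,1,K):
RRRRRRRR
RKRRRRGW
RWRRRRWW
RWRRGRWW
RWRRRRRR
RRRRRRRR
RRRRRRRR
GWRRRRRR
After op 5 paint(2,1,B):
RRRRRRRR
RKRRRRGW
RBRRRRWW
RWRRGRWW
RWRRRRRR
RRRRRRRR
RRRRRRRR
GWRRRRRR
After op 6 fill(0,2,R) [0 cells changed]:
RRRRRRRR
RKRRRRGW
RBRRRRWW
RWRRGRWW
RWRRRRRR
RRRRRRRR
RRRRRRRR
GWRRRRRR
After op 7 paint(3,4,W):
RRRRRRRR
RKRRRRGW
RBRRRRWW
RWRRWRWW
RWRRRRRR
RRRRRRRR
RRRRRRRR
GWRRRRRR

Answer: RRRRRRRR
RKRRRRGW
RBRRRRWW
RWRRWRWW
RWRRRRRR
RRRRRRRR
RRRRRRRR
GWRRRRRR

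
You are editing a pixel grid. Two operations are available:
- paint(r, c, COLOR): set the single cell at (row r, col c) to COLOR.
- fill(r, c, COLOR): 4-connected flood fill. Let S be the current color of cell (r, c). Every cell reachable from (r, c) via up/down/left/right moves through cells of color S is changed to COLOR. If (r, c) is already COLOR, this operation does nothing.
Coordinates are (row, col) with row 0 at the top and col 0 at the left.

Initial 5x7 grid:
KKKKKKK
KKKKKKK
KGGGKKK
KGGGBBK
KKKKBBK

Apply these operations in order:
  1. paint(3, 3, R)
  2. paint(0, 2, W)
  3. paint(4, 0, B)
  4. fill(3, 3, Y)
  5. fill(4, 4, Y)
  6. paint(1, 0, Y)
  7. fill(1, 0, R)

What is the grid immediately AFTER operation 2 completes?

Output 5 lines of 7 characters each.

After op 1 paint(3,3,R):
KKKKKKK
KKKKKKK
KGGGKKK
KGGRBBK
KKKKBBK
After op 2 paint(0,2,W):
KKWKKKK
KKKKKKK
KGGGKKK
KGGRBBK
KKKKBBK

Answer: KKWKKKK
KKKKKKK
KGGGKKK
KGGRBBK
KKKKBBK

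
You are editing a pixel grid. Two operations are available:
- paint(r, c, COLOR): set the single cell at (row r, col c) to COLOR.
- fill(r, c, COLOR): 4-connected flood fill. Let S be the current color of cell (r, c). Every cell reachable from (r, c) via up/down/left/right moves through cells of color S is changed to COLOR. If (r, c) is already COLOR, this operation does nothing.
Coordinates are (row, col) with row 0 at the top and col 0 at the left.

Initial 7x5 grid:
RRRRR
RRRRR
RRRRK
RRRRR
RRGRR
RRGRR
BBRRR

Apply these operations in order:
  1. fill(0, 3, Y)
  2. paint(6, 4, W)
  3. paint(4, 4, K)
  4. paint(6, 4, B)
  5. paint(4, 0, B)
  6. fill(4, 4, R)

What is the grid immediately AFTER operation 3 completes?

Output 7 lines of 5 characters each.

After op 1 fill(0,3,Y) [30 cells changed]:
YYYYY
YYYYY
YYYYK
YYYYY
YYGYY
YYGYY
BBYYY
After op 2 paint(6,4,W):
YYYYY
YYYYY
YYYYK
YYYYY
YYGYY
YYGYY
BBYYW
After op 3 paint(4,4,K):
YYYYY
YYYYY
YYYYK
YYYYY
YYGYK
YYGYY
BBYYW

Answer: YYYYY
YYYYY
YYYYK
YYYYY
YYGYK
YYGYY
BBYYW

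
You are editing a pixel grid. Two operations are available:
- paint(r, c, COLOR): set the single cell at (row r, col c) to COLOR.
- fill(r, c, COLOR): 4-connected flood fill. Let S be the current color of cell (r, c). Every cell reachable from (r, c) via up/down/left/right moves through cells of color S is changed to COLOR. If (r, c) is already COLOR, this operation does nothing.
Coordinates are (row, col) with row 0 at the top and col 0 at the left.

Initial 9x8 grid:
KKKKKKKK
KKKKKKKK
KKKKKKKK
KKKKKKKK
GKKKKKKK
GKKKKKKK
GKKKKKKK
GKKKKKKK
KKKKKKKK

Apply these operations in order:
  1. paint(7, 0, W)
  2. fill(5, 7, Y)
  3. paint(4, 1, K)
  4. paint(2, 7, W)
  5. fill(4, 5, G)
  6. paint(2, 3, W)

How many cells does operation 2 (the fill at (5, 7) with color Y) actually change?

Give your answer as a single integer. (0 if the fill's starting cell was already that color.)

After op 1 paint(7,0,W):
KKKKKKKK
KKKKKKKK
KKKKKKKK
KKKKKKKK
GKKKKKKK
GKKKKKKK
GKKKKKKK
WKKKKKKK
KKKKKKKK
After op 2 fill(5,7,Y) [68 cells changed]:
YYYYYYYY
YYYYYYYY
YYYYYYYY
YYYYYYYY
GYYYYYYY
GYYYYYYY
GYYYYYYY
WYYYYYYY
YYYYYYYY

Answer: 68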